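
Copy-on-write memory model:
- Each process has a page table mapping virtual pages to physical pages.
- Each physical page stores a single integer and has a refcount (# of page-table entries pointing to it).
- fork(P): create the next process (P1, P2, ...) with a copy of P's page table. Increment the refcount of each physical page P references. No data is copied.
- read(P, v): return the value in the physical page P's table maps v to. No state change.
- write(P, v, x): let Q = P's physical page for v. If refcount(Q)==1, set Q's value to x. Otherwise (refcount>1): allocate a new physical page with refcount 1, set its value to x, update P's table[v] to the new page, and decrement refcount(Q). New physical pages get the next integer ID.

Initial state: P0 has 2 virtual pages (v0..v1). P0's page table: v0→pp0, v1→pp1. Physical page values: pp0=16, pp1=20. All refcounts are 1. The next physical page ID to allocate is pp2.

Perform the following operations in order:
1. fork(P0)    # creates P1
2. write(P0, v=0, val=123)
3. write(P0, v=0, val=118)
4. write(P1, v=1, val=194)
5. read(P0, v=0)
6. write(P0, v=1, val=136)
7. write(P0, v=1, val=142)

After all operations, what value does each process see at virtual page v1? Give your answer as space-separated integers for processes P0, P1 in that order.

Answer: 142 194

Derivation:
Op 1: fork(P0) -> P1. 2 ppages; refcounts: pp0:2 pp1:2
Op 2: write(P0, v0, 123). refcount(pp0)=2>1 -> COPY to pp2. 3 ppages; refcounts: pp0:1 pp1:2 pp2:1
Op 3: write(P0, v0, 118). refcount(pp2)=1 -> write in place. 3 ppages; refcounts: pp0:1 pp1:2 pp2:1
Op 4: write(P1, v1, 194). refcount(pp1)=2>1 -> COPY to pp3. 4 ppages; refcounts: pp0:1 pp1:1 pp2:1 pp3:1
Op 5: read(P0, v0) -> 118. No state change.
Op 6: write(P0, v1, 136). refcount(pp1)=1 -> write in place. 4 ppages; refcounts: pp0:1 pp1:1 pp2:1 pp3:1
Op 7: write(P0, v1, 142). refcount(pp1)=1 -> write in place. 4 ppages; refcounts: pp0:1 pp1:1 pp2:1 pp3:1
P0: v1 -> pp1 = 142
P1: v1 -> pp3 = 194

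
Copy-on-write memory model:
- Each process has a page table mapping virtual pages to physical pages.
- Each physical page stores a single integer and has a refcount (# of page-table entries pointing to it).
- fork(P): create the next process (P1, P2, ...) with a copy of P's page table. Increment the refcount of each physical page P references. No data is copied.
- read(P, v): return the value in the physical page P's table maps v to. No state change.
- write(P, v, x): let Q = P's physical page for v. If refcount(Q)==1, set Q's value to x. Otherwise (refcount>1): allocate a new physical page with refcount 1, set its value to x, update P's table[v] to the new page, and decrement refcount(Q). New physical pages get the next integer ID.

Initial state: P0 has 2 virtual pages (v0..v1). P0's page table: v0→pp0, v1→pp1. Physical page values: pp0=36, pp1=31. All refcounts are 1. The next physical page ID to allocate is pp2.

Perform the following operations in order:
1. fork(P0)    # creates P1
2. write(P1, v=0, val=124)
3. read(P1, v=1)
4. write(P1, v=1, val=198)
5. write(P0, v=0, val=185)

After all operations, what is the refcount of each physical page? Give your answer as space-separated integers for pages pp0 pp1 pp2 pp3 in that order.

Op 1: fork(P0) -> P1. 2 ppages; refcounts: pp0:2 pp1:2
Op 2: write(P1, v0, 124). refcount(pp0)=2>1 -> COPY to pp2. 3 ppages; refcounts: pp0:1 pp1:2 pp2:1
Op 3: read(P1, v1) -> 31. No state change.
Op 4: write(P1, v1, 198). refcount(pp1)=2>1 -> COPY to pp3. 4 ppages; refcounts: pp0:1 pp1:1 pp2:1 pp3:1
Op 5: write(P0, v0, 185). refcount(pp0)=1 -> write in place. 4 ppages; refcounts: pp0:1 pp1:1 pp2:1 pp3:1

Answer: 1 1 1 1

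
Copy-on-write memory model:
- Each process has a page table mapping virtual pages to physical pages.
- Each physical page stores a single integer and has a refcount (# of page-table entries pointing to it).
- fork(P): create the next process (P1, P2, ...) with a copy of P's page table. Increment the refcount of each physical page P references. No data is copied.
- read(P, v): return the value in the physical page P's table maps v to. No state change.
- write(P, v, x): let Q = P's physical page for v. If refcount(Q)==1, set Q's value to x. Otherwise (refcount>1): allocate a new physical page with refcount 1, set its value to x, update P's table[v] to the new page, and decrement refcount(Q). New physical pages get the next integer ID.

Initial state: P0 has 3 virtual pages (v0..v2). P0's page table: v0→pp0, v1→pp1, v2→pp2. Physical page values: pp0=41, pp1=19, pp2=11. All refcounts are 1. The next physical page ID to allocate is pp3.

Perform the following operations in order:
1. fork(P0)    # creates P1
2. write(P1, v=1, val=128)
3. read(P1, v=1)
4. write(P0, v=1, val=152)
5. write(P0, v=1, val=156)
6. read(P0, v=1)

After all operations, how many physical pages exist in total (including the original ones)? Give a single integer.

Answer: 4

Derivation:
Op 1: fork(P0) -> P1. 3 ppages; refcounts: pp0:2 pp1:2 pp2:2
Op 2: write(P1, v1, 128). refcount(pp1)=2>1 -> COPY to pp3. 4 ppages; refcounts: pp0:2 pp1:1 pp2:2 pp3:1
Op 3: read(P1, v1) -> 128. No state change.
Op 4: write(P0, v1, 152). refcount(pp1)=1 -> write in place. 4 ppages; refcounts: pp0:2 pp1:1 pp2:2 pp3:1
Op 5: write(P0, v1, 156). refcount(pp1)=1 -> write in place. 4 ppages; refcounts: pp0:2 pp1:1 pp2:2 pp3:1
Op 6: read(P0, v1) -> 156. No state change.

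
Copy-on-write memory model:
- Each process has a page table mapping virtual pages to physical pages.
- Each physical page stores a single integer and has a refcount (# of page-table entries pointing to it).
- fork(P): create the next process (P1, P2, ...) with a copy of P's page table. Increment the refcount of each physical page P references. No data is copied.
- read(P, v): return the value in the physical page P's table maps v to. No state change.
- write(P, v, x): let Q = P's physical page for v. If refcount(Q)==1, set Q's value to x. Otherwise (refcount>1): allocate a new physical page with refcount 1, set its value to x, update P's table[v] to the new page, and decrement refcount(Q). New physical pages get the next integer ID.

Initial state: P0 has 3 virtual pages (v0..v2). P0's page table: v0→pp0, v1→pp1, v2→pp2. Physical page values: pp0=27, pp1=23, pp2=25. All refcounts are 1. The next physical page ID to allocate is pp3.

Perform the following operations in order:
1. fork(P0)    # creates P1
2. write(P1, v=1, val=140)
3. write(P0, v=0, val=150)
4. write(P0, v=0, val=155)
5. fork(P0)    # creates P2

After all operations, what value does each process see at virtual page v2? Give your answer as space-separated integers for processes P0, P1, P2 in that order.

Op 1: fork(P0) -> P1. 3 ppages; refcounts: pp0:2 pp1:2 pp2:2
Op 2: write(P1, v1, 140). refcount(pp1)=2>1 -> COPY to pp3. 4 ppages; refcounts: pp0:2 pp1:1 pp2:2 pp3:1
Op 3: write(P0, v0, 150). refcount(pp0)=2>1 -> COPY to pp4. 5 ppages; refcounts: pp0:1 pp1:1 pp2:2 pp3:1 pp4:1
Op 4: write(P0, v0, 155). refcount(pp4)=1 -> write in place. 5 ppages; refcounts: pp0:1 pp1:1 pp2:2 pp3:1 pp4:1
Op 5: fork(P0) -> P2. 5 ppages; refcounts: pp0:1 pp1:2 pp2:3 pp3:1 pp4:2
P0: v2 -> pp2 = 25
P1: v2 -> pp2 = 25
P2: v2 -> pp2 = 25

Answer: 25 25 25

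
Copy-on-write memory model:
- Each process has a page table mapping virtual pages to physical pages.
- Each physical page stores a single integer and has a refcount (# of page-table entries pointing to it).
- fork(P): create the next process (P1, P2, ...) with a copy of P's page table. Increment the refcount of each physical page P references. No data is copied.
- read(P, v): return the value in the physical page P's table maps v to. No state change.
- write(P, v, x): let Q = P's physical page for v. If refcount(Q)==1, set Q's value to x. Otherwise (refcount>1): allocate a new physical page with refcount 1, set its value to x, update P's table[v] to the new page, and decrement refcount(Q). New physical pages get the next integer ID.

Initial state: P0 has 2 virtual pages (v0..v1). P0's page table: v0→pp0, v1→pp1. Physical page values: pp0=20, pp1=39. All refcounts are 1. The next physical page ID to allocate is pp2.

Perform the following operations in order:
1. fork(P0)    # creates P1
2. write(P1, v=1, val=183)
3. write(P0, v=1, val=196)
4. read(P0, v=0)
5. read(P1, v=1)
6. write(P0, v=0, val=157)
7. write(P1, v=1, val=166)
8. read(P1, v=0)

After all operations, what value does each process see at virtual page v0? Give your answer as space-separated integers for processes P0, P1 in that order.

Answer: 157 20

Derivation:
Op 1: fork(P0) -> P1. 2 ppages; refcounts: pp0:2 pp1:2
Op 2: write(P1, v1, 183). refcount(pp1)=2>1 -> COPY to pp2. 3 ppages; refcounts: pp0:2 pp1:1 pp2:1
Op 3: write(P0, v1, 196). refcount(pp1)=1 -> write in place. 3 ppages; refcounts: pp0:2 pp1:1 pp2:1
Op 4: read(P0, v0) -> 20. No state change.
Op 5: read(P1, v1) -> 183. No state change.
Op 6: write(P0, v0, 157). refcount(pp0)=2>1 -> COPY to pp3. 4 ppages; refcounts: pp0:1 pp1:1 pp2:1 pp3:1
Op 7: write(P1, v1, 166). refcount(pp2)=1 -> write in place. 4 ppages; refcounts: pp0:1 pp1:1 pp2:1 pp3:1
Op 8: read(P1, v0) -> 20. No state change.
P0: v0 -> pp3 = 157
P1: v0 -> pp0 = 20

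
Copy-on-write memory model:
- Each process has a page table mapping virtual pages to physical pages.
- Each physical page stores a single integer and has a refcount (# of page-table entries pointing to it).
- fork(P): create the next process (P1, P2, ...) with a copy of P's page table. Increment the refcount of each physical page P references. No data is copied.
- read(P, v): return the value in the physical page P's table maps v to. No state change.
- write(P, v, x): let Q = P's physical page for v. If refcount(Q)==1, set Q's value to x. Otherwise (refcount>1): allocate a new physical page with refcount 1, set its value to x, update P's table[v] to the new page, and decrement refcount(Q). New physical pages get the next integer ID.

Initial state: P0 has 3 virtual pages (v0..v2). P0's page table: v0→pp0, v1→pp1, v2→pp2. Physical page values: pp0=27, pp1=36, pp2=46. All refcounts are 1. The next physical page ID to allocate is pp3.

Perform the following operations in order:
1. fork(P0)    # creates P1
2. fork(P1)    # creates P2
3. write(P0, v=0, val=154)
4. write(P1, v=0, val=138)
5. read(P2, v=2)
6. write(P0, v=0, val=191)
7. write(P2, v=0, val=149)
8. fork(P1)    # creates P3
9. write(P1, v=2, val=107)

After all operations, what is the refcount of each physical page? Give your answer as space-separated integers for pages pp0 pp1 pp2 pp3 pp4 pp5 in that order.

Answer: 1 4 3 1 2 1

Derivation:
Op 1: fork(P0) -> P1. 3 ppages; refcounts: pp0:2 pp1:2 pp2:2
Op 2: fork(P1) -> P2. 3 ppages; refcounts: pp0:3 pp1:3 pp2:3
Op 3: write(P0, v0, 154). refcount(pp0)=3>1 -> COPY to pp3. 4 ppages; refcounts: pp0:2 pp1:3 pp2:3 pp3:1
Op 4: write(P1, v0, 138). refcount(pp0)=2>1 -> COPY to pp4. 5 ppages; refcounts: pp0:1 pp1:3 pp2:3 pp3:1 pp4:1
Op 5: read(P2, v2) -> 46. No state change.
Op 6: write(P0, v0, 191). refcount(pp3)=1 -> write in place. 5 ppages; refcounts: pp0:1 pp1:3 pp2:3 pp3:1 pp4:1
Op 7: write(P2, v0, 149). refcount(pp0)=1 -> write in place. 5 ppages; refcounts: pp0:1 pp1:3 pp2:3 pp3:1 pp4:1
Op 8: fork(P1) -> P3. 5 ppages; refcounts: pp0:1 pp1:4 pp2:4 pp3:1 pp4:2
Op 9: write(P1, v2, 107). refcount(pp2)=4>1 -> COPY to pp5. 6 ppages; refcounts: pp0:1 pp1:4 pp2:3 pp3:1 pp4:2 pp5:1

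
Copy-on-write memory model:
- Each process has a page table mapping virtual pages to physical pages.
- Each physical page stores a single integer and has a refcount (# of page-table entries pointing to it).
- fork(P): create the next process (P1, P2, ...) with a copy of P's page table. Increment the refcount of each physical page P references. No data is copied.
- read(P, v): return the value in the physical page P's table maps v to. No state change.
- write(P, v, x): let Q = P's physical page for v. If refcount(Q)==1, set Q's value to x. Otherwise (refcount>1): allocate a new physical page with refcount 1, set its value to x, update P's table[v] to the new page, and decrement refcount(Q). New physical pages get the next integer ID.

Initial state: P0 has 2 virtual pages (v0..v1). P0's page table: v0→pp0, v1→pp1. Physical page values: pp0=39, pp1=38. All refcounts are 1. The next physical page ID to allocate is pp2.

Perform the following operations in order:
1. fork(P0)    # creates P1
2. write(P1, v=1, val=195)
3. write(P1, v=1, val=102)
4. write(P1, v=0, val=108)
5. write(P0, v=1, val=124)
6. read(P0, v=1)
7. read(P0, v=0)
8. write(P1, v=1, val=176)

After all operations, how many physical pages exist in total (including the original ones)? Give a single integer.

Answer: 4

Derivation:
Op 1: fork(P0) -> P1. 2 ppages; refcounts: pp0:2 pp1:2
Op 2: write(P1, v1, 195). refcount(pp1)=2>1 -> COPY to pp2. 3 ppages; refcounts: pp0:2 pp1:1 pp2:1
Op 3: write(P1, v1, 102). refcount(pp2)=1 -> write in place. 3 ppages; refcounts: pp0:2 pp1:1 pp2:1
Op 4: write(P1, v0, 108). refcount(pp0)=2>1 -> COPY to pp3. 4 ppages; refcounts: pp0:1 pp1:1 pp2:1 pp3:1
Op 5: write(P0, v1, 124). refcount(pp1)=1 -> write in place. 4 ppages; refcounts: pp0:1 pp1:1 pp2:1 pp3:1
Op 6: read(P0, v1) -> 124. No state change.
Op 7: read(P0, v0) -> 39. No state change.
Op 8: write(P1, v1, 176). refcount(pp2)=1 -> write in place. 4 ppages; refcounts: pp0:1 pp1:1 pp2:1 pp3:1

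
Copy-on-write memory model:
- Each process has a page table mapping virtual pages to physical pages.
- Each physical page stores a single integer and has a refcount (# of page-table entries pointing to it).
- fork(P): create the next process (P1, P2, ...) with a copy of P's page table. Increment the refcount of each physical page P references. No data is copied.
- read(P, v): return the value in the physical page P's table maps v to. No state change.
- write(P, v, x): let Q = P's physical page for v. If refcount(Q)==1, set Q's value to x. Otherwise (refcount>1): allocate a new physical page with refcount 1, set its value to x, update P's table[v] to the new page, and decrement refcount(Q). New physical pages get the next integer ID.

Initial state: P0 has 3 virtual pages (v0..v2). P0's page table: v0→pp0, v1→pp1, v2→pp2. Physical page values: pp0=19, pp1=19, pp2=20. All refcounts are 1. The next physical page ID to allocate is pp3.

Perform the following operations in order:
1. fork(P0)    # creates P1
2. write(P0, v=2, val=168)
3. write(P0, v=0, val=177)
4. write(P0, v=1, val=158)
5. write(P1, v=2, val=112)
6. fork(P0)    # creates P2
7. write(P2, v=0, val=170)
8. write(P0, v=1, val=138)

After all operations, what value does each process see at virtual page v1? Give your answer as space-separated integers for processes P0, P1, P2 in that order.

Answer: 138 19 158

Derivation:
Op 1: fork(P0) -> P1. 3 ppages; refcounts: pp0:2 pp1:2 pp2:2
Op 2: write(P0, v2, 168). refcount(pp2)=2>1 -> COPY to pp3. 4 ppages; refcounts: pp0:2 pp1:2 pp2:1 pp3:1
Op 3: write(P0, v0, 177). refcount(pp0)=2>1 -> COPY to pp4. 5 ppages; refcounts: pp0:1 pp1:2 pp2:1 pp3:1 pp4:1
Op 4: write(P0, v1, 158). refcount(pp1)=2>1 -> COPY to pp5. 6 ppages; refcounts: pp0:1 pp1:1 pp2:1 pp3:1 pp4:1 pp5:1
Op 5: write(P1, v2, 112). refcount(pp2)=1 -> write in place. 6 ppages; refcounts: pp0:1 pp1:1 pp2:1 pp3:1 pp4:1 pp5:1
Op 6: fork(P0) -> P2. 6 ppages; refcounts: pp0:1 pp1:1 pp2:1 pp3:2 pp4:2 pp5:2
Op 7: write(P2, v0, 170). refcount(pp4)=2>1 -> COPY to pp6. 7 ppages; refcounts: pp0:1 pp1:1 pp2:1 pp3:2 pp4:1 pp5:2 pp6:1
Op 8: write(P0, v1, 138). refcount(pp5)=2>1 -> COPY to pp7. 8 ppages; refcounts: pp0:1 pp1:1 pp2:1 pp3:2 pp4:1 pp5:1 pp6:1 pp7:1
P0: v1 -> pp7 = 138
P1: v1 -> pp1 = 19
P2: v1 -> pp5 = 158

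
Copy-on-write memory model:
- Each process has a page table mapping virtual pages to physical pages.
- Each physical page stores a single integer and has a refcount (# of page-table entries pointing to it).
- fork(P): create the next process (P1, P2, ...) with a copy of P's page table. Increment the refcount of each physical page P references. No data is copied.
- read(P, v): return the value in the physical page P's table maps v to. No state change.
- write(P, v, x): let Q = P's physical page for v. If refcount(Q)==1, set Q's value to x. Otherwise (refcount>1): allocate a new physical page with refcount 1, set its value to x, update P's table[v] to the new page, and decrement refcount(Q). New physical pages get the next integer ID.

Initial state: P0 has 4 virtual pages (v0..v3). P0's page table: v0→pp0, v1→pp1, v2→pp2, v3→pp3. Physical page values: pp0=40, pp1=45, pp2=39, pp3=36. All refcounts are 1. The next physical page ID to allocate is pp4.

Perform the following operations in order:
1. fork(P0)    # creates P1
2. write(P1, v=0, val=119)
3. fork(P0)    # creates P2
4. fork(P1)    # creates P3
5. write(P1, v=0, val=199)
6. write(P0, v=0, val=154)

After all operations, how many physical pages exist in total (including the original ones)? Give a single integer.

Answer: 7

Derivation:
Op 1: fork(P0) -> P1. 4 ppages; refcounts: pp0:2 pp1:2 pp2:2 pp3:2
Op 2: write(P1, v0, 119). refcount(pp0)=2>1 -> COPY to pp4. 5 ppages; refcounts: pp0:1 pp1:2 pp2:2 pp3:2 pp4:1
Op 3: fork(P0) -> P2. 5 ppages; refcounts: pp0:2 pp1:3 pp2:3 pp3:3 pp4:1
Op 4: fork(P1) -> P3. 5 ppages; refcounts: pp0:2 pp1:4 pp2:4 pp3:4 pp4:2
Op 5: write(P1, v0, 199). refcount(pp4)=2>1 -> COPY to pp5. 6 ppages; refcounts: pp0:2 pp1:4 pp2:4 pp3:4 pp4:1 pp5:1
Op 6: write(P0, v0, 154). refcount(pp0)=2>1 -> COPY to pp6. 7 ppages; refcounts: pp0:1 pp1:4 pp2:4 pp3:4 pp4:1 pp5:1 pp6:1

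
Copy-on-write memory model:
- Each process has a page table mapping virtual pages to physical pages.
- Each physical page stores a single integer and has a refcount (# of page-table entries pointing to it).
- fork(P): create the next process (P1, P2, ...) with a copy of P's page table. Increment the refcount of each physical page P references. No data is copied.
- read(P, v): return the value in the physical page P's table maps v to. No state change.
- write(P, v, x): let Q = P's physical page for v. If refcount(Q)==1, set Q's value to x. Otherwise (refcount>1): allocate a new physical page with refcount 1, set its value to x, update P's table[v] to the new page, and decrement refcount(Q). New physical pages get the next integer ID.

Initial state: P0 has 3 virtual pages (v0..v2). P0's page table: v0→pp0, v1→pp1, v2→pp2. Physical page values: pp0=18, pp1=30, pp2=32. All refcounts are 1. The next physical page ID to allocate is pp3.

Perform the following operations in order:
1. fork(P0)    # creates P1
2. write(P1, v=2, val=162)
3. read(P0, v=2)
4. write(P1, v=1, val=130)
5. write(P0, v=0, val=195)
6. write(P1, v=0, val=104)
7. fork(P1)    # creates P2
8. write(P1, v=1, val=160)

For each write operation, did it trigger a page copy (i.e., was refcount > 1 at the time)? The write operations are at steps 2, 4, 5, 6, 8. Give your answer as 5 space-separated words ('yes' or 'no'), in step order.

Op 1: fork(P0) -> P1. 3 ppages; refcounts: pp0:2 pp1:2 pp2:2
Op 2: write(P1, v2, 162). refcount(pp2)=2>1 -> COPY to pp3. 4 ppages; refcounts: pp0:2 pp1:2 pp2:1 pp3:1
Op 3: read(P0, v2) -> 32. No state change.
Op 4: write(P1, v1, 130). refcount(pp1)=2>1 -> COPY to pp4. 5 ppages; refcounts: pp0:2 pp1:1 pp2:1 pp3:1 pp4:1
Op 5: write(P0, v0, 195). refcount(pp0)=2>1 -> COPY to pp5. 6 ppages; refcounts: pp0:1 pp1:1 pp2:1 pp3:1 pp4:1 pp5:1
Op 6: write(P1, v0, 104). refcount(pp0)=1 -> write in place. 6 ppages; refcounts: pp0:1 pp1:1 pp2:1 pp3:1 pp4:1 pp5:1
Op 7: fork(P1) -> P2. 6 ppages; refcounts: pp0:2 pp1:1 pp2:1 pp3:2 pp4:2 pp5:1
Op 8: write(P1, v1, 160). refcount(pp4)=2>1 -> COPY to pp6. 7 ppages; refcounts: pp0:2 pp1:1 pp2:1 pp3:2 pp4:1 pp5:1 pp6:1

yes yes yes no yes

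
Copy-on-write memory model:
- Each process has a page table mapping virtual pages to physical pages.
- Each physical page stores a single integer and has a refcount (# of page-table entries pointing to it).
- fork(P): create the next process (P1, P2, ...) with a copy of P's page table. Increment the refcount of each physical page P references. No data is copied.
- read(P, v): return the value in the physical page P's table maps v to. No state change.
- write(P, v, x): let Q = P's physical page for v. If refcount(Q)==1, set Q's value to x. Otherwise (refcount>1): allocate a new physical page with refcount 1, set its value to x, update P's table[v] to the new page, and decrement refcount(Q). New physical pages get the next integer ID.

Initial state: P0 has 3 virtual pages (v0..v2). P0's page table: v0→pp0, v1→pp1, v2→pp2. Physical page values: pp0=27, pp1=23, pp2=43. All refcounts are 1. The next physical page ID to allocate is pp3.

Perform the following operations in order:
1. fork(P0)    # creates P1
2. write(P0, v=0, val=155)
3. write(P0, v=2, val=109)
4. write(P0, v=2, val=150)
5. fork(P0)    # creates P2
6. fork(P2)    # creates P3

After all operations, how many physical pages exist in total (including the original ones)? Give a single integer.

Answer: 5

Derivation:
Op 1: fork(P0) -> P1. 3 ppages; refcounts: pp0:2 pp1:2 pp2:2
Op 2: write(P0, v0, 155). refcount(pp0)=2>1 -> COPY to pp3. 4 ppages; refcounts: pp0:1 pp1:2 pp2:2 pp3:1
Op 3: write(P0, v2, 109). refcount(pp2)=2>1 -> COPY to pp4. 5 ppages; refcounts: pp0:1 pp1:2 pp2:1 pp3:1 pp4:1
Op 4: write(P0, v2, 150). refcount(pp4)=1 -> write in place. 5 ppages; refcounts: pp0:1 pp1:2 pp2:1 pp3:1 pp4:1
Op 5: fork(P0) -> P2. 5 ppages; refcounts: pp0:1 pp1:3 pp2:1 pp3:2 pp4:2
Op 6: fork(P2) -> P3. 5 ppages; refcounts: pp0:1 pp1:4 pp2:1 pp3:3 pp4:3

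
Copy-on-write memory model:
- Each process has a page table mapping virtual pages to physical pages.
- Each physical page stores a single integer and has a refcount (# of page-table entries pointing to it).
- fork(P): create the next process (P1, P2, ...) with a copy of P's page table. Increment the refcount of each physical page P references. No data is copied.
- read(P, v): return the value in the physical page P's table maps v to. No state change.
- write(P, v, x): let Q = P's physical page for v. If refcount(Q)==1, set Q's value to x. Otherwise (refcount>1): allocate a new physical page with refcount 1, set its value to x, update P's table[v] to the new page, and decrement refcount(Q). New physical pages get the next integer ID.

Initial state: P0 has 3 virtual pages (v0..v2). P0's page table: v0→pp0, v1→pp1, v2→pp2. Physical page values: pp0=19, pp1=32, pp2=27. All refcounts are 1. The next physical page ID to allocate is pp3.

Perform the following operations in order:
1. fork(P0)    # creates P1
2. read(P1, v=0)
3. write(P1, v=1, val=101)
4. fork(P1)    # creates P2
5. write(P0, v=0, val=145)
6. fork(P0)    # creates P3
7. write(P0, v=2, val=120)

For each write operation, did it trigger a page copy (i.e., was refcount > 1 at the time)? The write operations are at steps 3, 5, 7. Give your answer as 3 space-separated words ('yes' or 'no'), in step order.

Op 1: fork(P0) -> P1. 3 ppages; refcounts: pp0:2 pp1:2 pp2:2
Op 2: read(P1, v0) -> 19. No state change.
Op 3: write(P1, v1, 101). refcount(pp1)=2>1 -> COPY to pp3. 4 ppages; refcounts: pp0:2 pp1:1 pp2:2 pp3:1
Op 4: fork(P1) -> P2. 4 ppages; refcounts: pp0:3 pp1:1 pp2:3 pp3:2
Op 5: write(P0, v0, 145). refcount(pp0)=3>1 -> COPY to pp4. 5 ppages; refcounts: pp0:2 pp1:1 pp2:3 pp3:2 pp4:1
Op 6: fork(P0) -> P3. 5 ppages; refcounts: pp0:2 pp1:2 pp2:4 pp3:2 pp4:2
Op 7: write(P0, v2, 120). refcount(pp2)=4>1 -> COPY to pp5. 6 ppages; refcounts: pp0:2 pp1:2 pp2:3 pp3:2 pp4:2 pp5:1

yes yes yes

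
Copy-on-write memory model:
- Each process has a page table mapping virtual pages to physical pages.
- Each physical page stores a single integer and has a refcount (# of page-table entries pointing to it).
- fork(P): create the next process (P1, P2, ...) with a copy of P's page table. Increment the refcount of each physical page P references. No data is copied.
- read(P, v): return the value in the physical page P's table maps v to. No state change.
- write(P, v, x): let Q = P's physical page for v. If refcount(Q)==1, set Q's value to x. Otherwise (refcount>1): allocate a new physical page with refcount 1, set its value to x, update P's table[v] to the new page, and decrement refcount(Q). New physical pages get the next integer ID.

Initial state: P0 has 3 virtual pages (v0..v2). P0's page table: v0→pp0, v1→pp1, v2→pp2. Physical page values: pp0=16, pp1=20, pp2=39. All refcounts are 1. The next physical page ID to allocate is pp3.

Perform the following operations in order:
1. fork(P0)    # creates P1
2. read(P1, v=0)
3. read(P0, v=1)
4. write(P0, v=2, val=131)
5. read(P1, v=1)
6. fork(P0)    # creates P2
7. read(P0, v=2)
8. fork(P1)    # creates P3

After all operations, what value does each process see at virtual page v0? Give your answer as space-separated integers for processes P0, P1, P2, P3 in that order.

Answer: 16 16 16 16

Derivation:
Op 1: fork(P0) -> P1. 3 ppages; refcounts: pp0:2 pp1:2 pp2:2
Op 2: read(P1, v0) -> 16. No state change.
Op 3: read(P0, v1) -> 20. No state change.
Op 4: write(P0, v2, 131). refcount(pp2)=2>1 -> COPY to pp3. 4 ppages; refcounts: pp0:2 pp1:2 pp2:1 pp3:1
Op 5: read(P1, v1) -> 20. No state change.
Op 6: fork(P0) -> P2. 4 ppages; refcounts: pp0:3 pp1:3 pp2:1 pp3:2
Op 7: read(P0, v2) -> 131. No state change.
Op 8: fork(P1) -> P3. 4 ppages; refcounts: pp0:4 pp1:4 pp2:2 pp3:2
P0: v0 -> pp0 = 16
P1: v0 -> pp0 = 16
P2: v0 -> pp0 = 16
P3: v0 -> pp0 = 16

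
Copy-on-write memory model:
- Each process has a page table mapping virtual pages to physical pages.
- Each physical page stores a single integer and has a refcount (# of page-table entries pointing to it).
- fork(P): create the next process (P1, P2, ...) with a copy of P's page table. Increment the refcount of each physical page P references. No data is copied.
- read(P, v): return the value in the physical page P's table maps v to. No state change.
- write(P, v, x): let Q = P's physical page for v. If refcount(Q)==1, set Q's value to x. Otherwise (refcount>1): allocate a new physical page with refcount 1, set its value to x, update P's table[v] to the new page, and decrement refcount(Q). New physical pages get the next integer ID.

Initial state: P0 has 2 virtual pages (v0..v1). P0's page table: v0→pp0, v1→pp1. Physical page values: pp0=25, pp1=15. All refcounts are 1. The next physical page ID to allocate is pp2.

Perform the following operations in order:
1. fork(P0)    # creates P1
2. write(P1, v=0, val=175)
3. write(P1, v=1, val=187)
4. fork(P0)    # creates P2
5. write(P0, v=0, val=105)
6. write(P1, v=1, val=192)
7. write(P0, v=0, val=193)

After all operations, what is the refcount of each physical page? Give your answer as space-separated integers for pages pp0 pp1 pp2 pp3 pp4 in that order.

Op 1: fork(P0) -> P1. 2 ppages; refcounts: pp0:2 pp1:2
Op 2: write(P1, v0, 175). refcount(pp0)=2>1 -> COPY to pp2. 3 ppages; refcounts: pp0:1 pp1:2 pp2:1
Op 3: write(P1, v1, 187). refcount(pp1)=2>1 -> COPY to pp3. 4 ppages; refcounts: pp0:1 pp1:1 pp2:1 pp3:1
Op 4: fork(P0) -> P2. 4 ppages; refcounts: pp0:2 pp1:2 pp2:1 pp3:1
Op 5: write(P0, v0, 105). refcount(pp0)=2>1 -> COPY to pp4. 5 ppages; refcounts: pp0:1 pp1:2 pp2:1 pp3:1 pp4:1
Op 6: write(P1, v1, 192). refcount(pp3)=1 -> write in place. 5 ppages; refcounts: pp0:1 pp1:2 pp2:1 pp3:1 pp4:1
Op 7: write(P0, v0, 193). refcount(pp4)=1 -> write in place. 5 ppages; refcounts: pp0:1 pp1:2 pp2:1 pp3:1 pp4:1

Answer: 1 2 1 1 1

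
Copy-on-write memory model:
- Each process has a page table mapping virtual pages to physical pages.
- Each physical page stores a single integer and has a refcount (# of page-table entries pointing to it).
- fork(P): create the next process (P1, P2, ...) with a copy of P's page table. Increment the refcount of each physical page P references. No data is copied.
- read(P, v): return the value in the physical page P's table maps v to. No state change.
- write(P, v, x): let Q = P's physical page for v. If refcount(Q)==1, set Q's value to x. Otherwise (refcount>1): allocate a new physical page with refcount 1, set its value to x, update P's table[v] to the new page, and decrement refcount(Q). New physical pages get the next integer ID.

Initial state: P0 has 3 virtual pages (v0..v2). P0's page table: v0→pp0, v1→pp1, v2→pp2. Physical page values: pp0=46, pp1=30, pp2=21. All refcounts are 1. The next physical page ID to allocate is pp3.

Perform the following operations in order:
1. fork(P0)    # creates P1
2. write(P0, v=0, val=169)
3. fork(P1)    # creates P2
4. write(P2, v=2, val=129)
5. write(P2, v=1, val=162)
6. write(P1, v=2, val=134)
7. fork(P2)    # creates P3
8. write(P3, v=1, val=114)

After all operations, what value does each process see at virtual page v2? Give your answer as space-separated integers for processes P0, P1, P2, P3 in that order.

Op 1: fork(P0) -> P1. 3 ppages; refcounts: pp0:2 pp1:2 pp2:2
Op 2: write(P0, v0, 169). refcount(pp0)=2>1 -> COPY to pp3. 4 ppages; refcounts: pp0:1 pp1:2 pp2:2 pp3:1
Op 3: fork(P1) -> P2. 4 ppages; refcounts: pp0:2 pp1:3 pp2:3 pp3:1
Op 4: write(P2, v2, 129). refcount(pp2)=3>1 -> COPY to pp4. 5 ppages; refcounts: pp0:2 pp1:3 pp2:2 pp3:1 pp4:1
Op 5: write(P2, v1, 162). refcount(pp1)=3>1 -> COPY to pp5. 6 ppages; refcounts: pp0:2 pp1:2 pp2:2 pp3:1 pp4:1 pp5:1
Op 6: write(P1, v2, 134). refcount(pp2)=2>1 -> COPY to pp6. 7 ppages; refcounts: pp0:2 pp1:2 pp2:1 pp3:1 pp4:1 pp5:1 pp6:1
Op 7: fork(P2) -> P3. 7 ppages; refcounts: pp0:3 pp1:2 pp2:1 pp3:1 pp4:2 pp5:2 pp6:1
Op 8: write(P3, v1, 114). refcount(pp5)=2>1 -> COPY to pp7. 8 ppages; refcounts: pp0:3 pp1:2 pp2:1 pp3:1 pp4:2 pp5:1 pp6:1 pp7:1
P0: v2 -> pp2 = 21
P1: v2 -> pp6 = 134
P2: v2 -> pp4 = 129
P3: v2 -> pp4 = 129

Answer: 21 134 129 129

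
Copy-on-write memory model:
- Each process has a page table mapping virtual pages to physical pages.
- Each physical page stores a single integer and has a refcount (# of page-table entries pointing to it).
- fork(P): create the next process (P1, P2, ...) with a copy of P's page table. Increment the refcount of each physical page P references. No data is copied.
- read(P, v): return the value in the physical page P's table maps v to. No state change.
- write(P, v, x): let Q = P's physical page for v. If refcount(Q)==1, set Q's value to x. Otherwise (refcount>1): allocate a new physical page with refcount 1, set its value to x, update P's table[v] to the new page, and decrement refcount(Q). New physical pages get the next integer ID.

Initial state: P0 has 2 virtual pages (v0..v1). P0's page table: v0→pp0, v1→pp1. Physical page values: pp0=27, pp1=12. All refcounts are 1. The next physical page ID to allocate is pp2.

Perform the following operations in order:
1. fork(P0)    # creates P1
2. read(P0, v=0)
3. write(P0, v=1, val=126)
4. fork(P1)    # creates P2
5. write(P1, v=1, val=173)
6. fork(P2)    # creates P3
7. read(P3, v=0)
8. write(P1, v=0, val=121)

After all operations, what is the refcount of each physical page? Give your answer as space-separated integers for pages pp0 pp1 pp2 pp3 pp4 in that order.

Op 1: fork(P0) -> P1. 2 ppages; refcounts: pp0:2 pp1:2
Op 2: read(P0, v0) -> 27. No state change.
Op 3: write(P0, v1, 126). refcount(pp1)=2>1 -> COPY to pp2. 3 ppages; refcounts: pp0:2 pp1:1 pp2:1
Op 4: fork(P1) -> P2. 3 ppages; refcounts: pp0:3 pp1:2 pp2:1
Op 5: write(P1, v1, 173). refcount(pp1)=2>1 -> COPY to pp3. 4 ppages; refcounts: pp0:3 pp1:1 pp2:1 pp3:1
Op 6: fork(P2) -> P3. 4 ppages; refcounts: pp0:4 pp1:2 pp2:1 pp3:1
Op 7: read(P3, v0) -> 27. No state change.
Op 8: write(P1, v0, 121). refcount(pp0)=4>1 -> COPY to pp4. 5 ppages; refcounts: pp0:3 pp1:2 pp2:1 pp3:1 pp4:1

Answer: 3 2 1 1 1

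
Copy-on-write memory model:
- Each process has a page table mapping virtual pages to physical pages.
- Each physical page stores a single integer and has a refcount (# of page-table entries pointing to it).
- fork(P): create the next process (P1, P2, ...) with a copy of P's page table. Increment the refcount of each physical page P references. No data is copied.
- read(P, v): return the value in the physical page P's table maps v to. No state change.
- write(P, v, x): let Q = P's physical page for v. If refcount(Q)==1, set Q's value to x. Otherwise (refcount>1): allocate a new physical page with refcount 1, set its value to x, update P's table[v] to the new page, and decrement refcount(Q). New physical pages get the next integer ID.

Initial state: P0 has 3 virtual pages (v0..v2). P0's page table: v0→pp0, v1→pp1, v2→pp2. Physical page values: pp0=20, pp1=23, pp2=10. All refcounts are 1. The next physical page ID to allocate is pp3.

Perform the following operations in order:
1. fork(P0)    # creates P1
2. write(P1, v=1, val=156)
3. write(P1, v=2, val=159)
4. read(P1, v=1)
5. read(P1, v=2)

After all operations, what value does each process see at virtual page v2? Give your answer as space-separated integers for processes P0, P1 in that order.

Op 1: fork(P0) -> P1. 3 ppages; refcounts: pp0:2 pp1:2 pp2:2
Op 2: write(P1, v1, 156). refcount(pp1)=2>1 -> COPY to pp3. 4 ppages; refcounts: pp0:2 pp1:1 pp2:2 pp3:1
Op 3: write(P1, v2, 159). refcount(pp2)=2>1 -> COPY to pp4. 5 ppages; refcounts: pp0:2 pp1:1 pp2:1 pp3:1 pp4:1
Op 4: read(P1, v1) -> 156. No state change.
Op 5: read(P1, v2) -> 159. No state change.
P0: v2 -> pp2 = 10
P1: v2 -> pp4 = 159

Answer: 10 159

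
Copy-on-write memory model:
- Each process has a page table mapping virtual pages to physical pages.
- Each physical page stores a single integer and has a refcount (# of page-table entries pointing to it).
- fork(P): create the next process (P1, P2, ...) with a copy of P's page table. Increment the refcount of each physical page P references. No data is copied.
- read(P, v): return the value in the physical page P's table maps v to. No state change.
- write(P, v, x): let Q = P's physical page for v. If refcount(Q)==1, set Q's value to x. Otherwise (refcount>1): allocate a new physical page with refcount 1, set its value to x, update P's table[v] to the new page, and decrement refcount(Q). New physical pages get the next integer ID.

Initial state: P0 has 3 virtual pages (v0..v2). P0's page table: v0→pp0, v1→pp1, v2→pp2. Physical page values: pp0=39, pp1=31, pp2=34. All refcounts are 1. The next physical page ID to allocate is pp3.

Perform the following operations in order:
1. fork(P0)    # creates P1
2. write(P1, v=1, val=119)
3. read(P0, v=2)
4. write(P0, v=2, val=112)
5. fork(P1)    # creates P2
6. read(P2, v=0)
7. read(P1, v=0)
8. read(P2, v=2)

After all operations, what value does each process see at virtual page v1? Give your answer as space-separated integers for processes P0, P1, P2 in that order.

Op 1: fork(P0) -> P1. 3 ppages; refcounts: pp0:2 pp1:2 pp2:2
Op 2: write(P1, v1, 119). refcount(pp1)=2>1 -> COPY to pp3. 4 ppages; refcounts: pp0:2 pp1:1 pp2:2 pp3:1
Op 3: read(P0, v2) -> 34. No state change.
Op 4: write(P0, v2, 112). refcount(pp2)=2>1 -> COPY to pp4. 5 ppages; refcounts: pp0:2 pp1:1 pp2:1 pp3:1 pp4:1
Op 5: fork(P1) -> P2. 5 ppages; refcounts: pp0:3 pp1:1 pp2:2 pp3:2 pp4:1
Op 6: read(P2, v0) -> 39. No state change.
Op 7: read(P1, v0) -> 39. No state change.
Op 8: read(P2, v2) -> 34. No state change.
P0: v1 -> pp1 = 31
P1: v1 -> pp3 = 119
P2: v1 -> pp3 = 119

Answer: 31 119 119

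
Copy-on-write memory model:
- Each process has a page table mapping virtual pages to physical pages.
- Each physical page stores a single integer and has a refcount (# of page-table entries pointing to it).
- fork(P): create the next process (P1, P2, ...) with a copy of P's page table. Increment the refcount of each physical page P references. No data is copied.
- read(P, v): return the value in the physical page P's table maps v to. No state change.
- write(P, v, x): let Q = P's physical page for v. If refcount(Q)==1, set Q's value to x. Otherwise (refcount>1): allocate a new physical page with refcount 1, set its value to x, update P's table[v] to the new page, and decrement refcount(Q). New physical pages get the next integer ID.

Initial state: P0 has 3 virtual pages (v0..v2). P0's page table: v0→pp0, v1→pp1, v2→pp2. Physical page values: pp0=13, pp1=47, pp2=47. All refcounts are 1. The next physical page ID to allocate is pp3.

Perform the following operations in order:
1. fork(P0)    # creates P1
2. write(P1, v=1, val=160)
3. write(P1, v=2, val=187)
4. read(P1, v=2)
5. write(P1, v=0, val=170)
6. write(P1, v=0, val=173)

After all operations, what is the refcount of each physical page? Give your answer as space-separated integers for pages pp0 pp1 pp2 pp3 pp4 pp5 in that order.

Answer: 1 1 1 1 1 1

Derivation:
Op 1: fork(P0) -> P1. 3 ppages; refcounts: pp0:2 pp1:2 pp2:2
Op 2: write(P1, v1, 160). refcount(pp1)=2>1 -> COPY to pp3. 4 ppages; refcounts: pp0:2 pp1:1 pp2:2 pp3:1
Op 3: write(P1, v2, 187). refcount(pp2)=2>1 -> COPY to pp4. 5 ppages; refcounts: pp0:2 pp1:1 pp2:1 pp3:1 pp4:1
Op 4: read(P1, v2) -> 187. No state change.
Op 5: write(P1, v0, 170). refcount(pp0)=2>1 -> COPY to pp5. 6 ppages; refcounts: pp0:1 pp1:1 pp2:1 pp3:1 pp4:1 pp5:1
Op 6: write(P1, v0, 173). refcount(pp5)=1 -> write in place. 6 ppages; refcounts: pp0:1 pp1:1 pp2:1 pp3:1 pp4:1 pp5:1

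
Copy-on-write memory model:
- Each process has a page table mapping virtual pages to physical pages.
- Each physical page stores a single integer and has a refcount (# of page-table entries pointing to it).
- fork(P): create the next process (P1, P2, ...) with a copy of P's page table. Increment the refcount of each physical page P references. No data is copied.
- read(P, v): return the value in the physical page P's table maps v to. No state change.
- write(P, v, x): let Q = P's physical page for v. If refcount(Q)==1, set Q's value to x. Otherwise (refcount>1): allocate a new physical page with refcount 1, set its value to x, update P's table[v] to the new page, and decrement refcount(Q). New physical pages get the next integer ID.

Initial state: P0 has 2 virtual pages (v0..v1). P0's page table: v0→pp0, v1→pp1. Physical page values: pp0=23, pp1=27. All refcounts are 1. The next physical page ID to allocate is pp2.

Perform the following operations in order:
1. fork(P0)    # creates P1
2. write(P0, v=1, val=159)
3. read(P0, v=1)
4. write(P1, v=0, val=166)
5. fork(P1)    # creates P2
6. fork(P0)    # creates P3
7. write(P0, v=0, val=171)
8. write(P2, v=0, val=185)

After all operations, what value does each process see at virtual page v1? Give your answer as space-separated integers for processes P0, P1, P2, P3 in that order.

Op 1: fork(P0) -> P1. 2 ppages; refcounts: pp0:2 pp1:2
Op 2: write(P0, v1, 159). refcount(pp1)=2>1 -> COPY to pp2. 3 ppages; refcounts: pp0:2 pp1:1 pp2:1
Op 3: read(P0, v1) -> 159. No state change.
Op 4: write(P1, v0, 166). refcount(pp0)=2>1 -> COPY to pp3. 4 ppages; refcounts: pp0:1 pp1:1 pp2:1 pp3:1
Op 5: fork(P1) -> P2. 4 ppages; refcounts: pp0:1 pp1:2 pp2:1 pp3:2
Op 6: fork(P0) -> P3. 4 ppages; refcounts: pp0:2 pp1:2 pp2:2 pp3:2
Op 7: write(P0, v0, 171). refcount(pp0)=2>1 -> COPY to pp4. 5 ppages; refcounts: pp0:1 pp1:2 pp2:2 pp3:2 pp4:1
Op 8: write(P2, v0, 185). refcount(pp3)=2>1 -> COPY to pp5. 6 ppages; refcounts: pp0:1 pp1:2 pp2:2 pp3:1 pp4:1 pp5:1
P0: v1 -> pp2 = 159
P1: v1 -> pp1 = 27
P2: v1 -> pp1 = 27
P3: v1 -> pp2 = 159

Answer: 159 27 27 159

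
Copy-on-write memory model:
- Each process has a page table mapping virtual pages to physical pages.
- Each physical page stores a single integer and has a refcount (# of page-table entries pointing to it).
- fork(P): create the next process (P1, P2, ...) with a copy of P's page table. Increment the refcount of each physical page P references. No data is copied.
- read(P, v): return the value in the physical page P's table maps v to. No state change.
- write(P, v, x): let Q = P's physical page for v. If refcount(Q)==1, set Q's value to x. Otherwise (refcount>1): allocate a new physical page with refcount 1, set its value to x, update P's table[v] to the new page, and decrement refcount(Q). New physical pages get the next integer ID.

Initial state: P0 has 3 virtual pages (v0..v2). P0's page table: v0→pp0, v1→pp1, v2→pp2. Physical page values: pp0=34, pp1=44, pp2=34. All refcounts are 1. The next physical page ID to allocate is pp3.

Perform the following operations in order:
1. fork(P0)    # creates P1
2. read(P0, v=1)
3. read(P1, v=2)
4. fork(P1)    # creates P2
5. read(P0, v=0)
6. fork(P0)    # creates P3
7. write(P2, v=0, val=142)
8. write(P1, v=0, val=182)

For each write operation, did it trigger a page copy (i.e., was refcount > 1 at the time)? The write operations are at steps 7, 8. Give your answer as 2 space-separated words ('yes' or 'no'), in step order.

Op 1: fork(P0) -> P1. 3 ppages; refcounts: pp0:2 pp1:2 pp2:2
Op 2: read(P0, v1) -> 44. No state change.
Op 3: read(P1, v2) -> 34. No state change.
Op 4: fork(P1) -> P2. 3 ppages; refcounts: pp0:3 pp1:3 pp2:3
Op 5: read(P0, v0) -> 34. No state change.
Op 6: fork(P0) -> P3. 3 ppages; refcounts: pp0:4 pp1:4 pp2:4
Op 7: write(P2, v0, 142). refcount(pp0)=4>1 -> COPY to pp3. 4 ppages; refcounts: pp0:3 pp1:4 pp2:4 pp3:1
Op 8: write(P1, v0, 182). refcount(pp0)=3>1 -> COPY to pp4. 5 ppages; refcounts: pp0:2 pp1:4 pp2:4 pp3:1 pp4:1

yes yes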